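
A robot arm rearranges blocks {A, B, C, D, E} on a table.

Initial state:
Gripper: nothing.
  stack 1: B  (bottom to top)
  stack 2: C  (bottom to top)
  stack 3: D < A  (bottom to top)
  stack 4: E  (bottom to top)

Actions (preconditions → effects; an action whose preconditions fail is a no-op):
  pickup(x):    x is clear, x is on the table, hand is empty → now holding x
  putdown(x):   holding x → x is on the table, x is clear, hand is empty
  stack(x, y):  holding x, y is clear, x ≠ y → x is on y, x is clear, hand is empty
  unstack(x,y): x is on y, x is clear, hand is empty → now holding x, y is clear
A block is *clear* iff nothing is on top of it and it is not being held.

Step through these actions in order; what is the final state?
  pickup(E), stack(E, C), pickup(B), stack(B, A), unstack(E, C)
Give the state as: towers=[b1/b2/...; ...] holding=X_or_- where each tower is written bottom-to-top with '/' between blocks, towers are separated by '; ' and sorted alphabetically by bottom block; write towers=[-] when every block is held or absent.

step 1 (pickup(E)): towers=[B; C; D/A] holding=E
step 2 (stack(E, C)): towers=[B; C/E; D/A] holding=-
step 3 (pickup(B)): towers=[C/E; D/A] holding=B
step 4 (stack(B, A)): towers=[C/E; D/A/B] holding=-
step 5 (unstack(E, C)): towers=[C; D/A/B] holding=E

towers=[C; D/A/B] holding=E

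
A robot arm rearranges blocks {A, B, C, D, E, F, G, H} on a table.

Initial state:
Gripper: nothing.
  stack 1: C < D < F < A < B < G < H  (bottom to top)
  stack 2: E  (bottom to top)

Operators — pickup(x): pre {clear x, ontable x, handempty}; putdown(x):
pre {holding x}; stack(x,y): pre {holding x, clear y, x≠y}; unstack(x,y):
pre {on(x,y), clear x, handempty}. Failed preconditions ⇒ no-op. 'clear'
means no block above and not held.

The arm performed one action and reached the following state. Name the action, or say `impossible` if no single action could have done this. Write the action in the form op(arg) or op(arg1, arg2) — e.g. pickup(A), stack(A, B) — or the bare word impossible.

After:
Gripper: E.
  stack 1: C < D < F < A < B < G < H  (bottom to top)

target: towers=[C/D/F/A/B/G/H] holding=E
         pickup(E) → towers=[C/D/F/A/B/G/H] holding=E  ← match
     unstack(H, G) → towers=[C/D/F/A/B/G; E] holding=H

pickup(E)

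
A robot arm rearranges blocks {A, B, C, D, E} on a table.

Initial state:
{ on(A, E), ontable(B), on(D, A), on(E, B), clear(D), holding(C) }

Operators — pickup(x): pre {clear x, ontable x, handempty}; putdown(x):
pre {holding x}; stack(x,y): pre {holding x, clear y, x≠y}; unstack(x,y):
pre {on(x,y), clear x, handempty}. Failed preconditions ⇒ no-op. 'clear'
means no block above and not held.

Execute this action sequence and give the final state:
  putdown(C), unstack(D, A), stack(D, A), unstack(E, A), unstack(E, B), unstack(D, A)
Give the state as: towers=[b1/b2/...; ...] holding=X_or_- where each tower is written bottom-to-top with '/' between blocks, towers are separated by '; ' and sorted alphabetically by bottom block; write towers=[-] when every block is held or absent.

towers=[B/E/A; C] holding=D

step 1 (putdown(C)): towers=[B/E/A/D; C] holding=-
step 2 (unstack(D, A)): towers=[B/E/A; C] holding=D
step 3 (stack(D, A)): towers=[B/E/A/D; C] holding=-
step 4 (unstack(E, A)) [no-op]: towers=[B/E/A/D; C] holding=-
step 5 (unstack(E, B)) [no-op]: towers=[B/E/A/D; C] holding=-
step 6 (unstack(D, A)): towers=[B/E/A; C] holding=D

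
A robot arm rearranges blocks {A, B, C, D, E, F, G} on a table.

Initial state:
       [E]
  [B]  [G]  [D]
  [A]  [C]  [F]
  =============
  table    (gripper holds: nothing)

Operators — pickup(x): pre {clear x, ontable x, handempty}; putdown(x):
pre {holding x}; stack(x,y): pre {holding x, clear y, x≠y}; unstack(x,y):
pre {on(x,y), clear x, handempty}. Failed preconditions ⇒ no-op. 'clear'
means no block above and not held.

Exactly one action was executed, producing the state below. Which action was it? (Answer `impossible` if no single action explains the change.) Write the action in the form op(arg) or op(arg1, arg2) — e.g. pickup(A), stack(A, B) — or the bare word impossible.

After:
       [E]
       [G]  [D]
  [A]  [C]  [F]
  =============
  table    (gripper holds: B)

target: towers=[A; C/G/E; F/D] holding=B
     unstack(B, A) → towers=[A; C/G/E; F/D] holding=B  ← match
     unstack(D, F) → towers=[A/B; C/G/E; F] holding=D
     unstack(E, G) → towers=[A/B; C/G; F/D] holding=E

unstack(B, A)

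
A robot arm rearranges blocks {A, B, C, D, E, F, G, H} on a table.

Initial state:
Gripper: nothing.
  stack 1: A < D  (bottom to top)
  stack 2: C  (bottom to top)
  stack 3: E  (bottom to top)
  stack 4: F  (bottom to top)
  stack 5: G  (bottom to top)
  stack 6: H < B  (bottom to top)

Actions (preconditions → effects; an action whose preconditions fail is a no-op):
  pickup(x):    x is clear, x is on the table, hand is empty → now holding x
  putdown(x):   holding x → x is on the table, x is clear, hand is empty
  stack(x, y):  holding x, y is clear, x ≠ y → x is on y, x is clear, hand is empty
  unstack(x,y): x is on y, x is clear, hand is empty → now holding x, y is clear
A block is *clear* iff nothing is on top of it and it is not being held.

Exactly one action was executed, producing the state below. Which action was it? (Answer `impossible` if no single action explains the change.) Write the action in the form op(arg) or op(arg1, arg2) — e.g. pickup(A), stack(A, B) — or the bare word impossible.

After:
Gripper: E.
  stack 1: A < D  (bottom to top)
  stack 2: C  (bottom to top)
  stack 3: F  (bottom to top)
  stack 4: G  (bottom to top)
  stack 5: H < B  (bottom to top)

pickup(E)

target: towers=[A/D; C; F; G; H/B] holding=E
         pickup(G) → towers=[A/D; C; E; F; H/B] holding=G
         pickup(E) → towers=[A/D; C; F; G; H/B] holding=E  ← match
     unstack(B, H) → towers=[A/D; C; E; F; G; H] holding=B
         pickup(F) → towers=[A/D; C; E; G; H/B] holding=F
     unstack(D, A) → towers=[A; C; E; F; G; H/B] holding=D
         pickup(C) → towers=[A/D; E; F; G; H/B] holding=C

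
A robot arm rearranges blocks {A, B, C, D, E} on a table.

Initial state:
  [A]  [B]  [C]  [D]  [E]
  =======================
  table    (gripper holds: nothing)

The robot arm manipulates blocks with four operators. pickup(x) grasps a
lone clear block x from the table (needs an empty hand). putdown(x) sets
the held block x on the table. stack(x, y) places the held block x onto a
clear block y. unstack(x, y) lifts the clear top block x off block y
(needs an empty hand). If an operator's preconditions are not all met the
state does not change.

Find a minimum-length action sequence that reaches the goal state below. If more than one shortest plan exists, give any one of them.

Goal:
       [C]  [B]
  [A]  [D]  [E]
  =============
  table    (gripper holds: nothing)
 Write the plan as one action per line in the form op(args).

pickup(B)
stack(B, E)
pickup(C)
stack(C, D)

step 1 (pickup(B)): towers=[A; C; D; E] holding=B
step 2 (stack(B, E)): towers=[A; C; D; E/B] holding=-
step 3 (pickup(C)): towers=[A; D; E/B] holding=C
step 4 (stack(C, D)): towers=[A; D/C; E/B] holding=-
goal check: towers=[A; D/C; E/B] holding=- — reached (length 4, optimal by BFS)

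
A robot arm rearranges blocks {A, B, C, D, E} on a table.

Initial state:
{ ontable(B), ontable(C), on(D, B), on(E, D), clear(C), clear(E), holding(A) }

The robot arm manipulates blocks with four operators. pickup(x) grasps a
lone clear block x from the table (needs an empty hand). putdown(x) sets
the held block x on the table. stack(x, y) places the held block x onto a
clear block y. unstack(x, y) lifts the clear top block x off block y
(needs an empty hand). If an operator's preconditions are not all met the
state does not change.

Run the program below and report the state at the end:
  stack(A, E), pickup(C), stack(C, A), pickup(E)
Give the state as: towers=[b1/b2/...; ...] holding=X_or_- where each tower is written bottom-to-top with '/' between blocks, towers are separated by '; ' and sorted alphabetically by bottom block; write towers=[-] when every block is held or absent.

step 1 (stack(A, E)): towers=[B/D/E/A; C] holding=-
step 2 (pickup(C)): towers=[B/D/E/A] holding=C
step 3 (stack(C, A)): towers=[B/D/E/A/C] holding=-
step 4 (pickup(E)) [no-op]: towers=[B/D/E/A/C] holding=-

towers=[B/D/E/A/C] holding=-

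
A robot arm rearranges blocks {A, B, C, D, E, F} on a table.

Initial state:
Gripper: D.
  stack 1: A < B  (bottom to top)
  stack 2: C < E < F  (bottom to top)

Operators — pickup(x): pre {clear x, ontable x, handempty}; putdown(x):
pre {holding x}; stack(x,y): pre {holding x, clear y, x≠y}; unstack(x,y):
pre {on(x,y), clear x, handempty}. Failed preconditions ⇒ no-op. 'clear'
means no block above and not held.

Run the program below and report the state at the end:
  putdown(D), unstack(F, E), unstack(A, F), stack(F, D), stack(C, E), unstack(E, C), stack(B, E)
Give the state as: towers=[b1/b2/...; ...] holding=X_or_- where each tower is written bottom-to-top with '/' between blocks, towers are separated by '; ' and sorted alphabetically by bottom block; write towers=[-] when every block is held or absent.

step 1 (putdown(D)): towers=[A/B; C/E/F; D] holding=-
step 2 (unstack(F, E)): towers=[A/B; C/E; D] holding=F
step 3 (unstack(A, F)) [no-op]: towers=[A/B; C/E; D] holding=F
step 4 (stack(F, D)): towers=[A/B; C/E; D/F] holding=-
step 5 (stack(C, E)) [no-op]: towers=[A/B; C/E; D/F] holding=-
step 6 (unstack(E, C)): towers=[A/B; C; D/F] holding=E
step 7 (stack(B, E)) [no-op]: towers=[A/B; C; D/F] holding=E

towers=[A/B; C; D/F] holding=E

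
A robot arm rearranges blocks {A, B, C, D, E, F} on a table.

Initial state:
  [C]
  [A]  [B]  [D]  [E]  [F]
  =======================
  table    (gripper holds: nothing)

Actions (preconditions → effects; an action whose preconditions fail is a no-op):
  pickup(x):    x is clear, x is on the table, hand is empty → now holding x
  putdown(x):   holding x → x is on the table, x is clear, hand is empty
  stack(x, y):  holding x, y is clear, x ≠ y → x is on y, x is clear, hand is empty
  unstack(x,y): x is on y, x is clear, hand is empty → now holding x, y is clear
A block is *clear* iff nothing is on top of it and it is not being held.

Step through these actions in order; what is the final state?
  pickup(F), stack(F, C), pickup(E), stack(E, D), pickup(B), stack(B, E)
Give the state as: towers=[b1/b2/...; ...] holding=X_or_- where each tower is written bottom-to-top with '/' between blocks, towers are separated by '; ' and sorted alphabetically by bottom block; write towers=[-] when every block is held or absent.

towers=[A/C/F; D/E/B] holding=-

step 1 (pickup(F)): towers=[A/C; B; D; E] holding=F
step 2 (stack(F, C)): towers=[A/C/F; B; D; E] holding=-
step 3 (pickup(E)): towers=[A/C/F; B; D] holding=E
step 4 (stack(E, D)): towers=[A/C/F; B; D/E] holding=-
step 5 (pickup(B)): towers=[A/C/F; D/E] holding=B
step 6 (stack(B, E)): towers=[A/C/F; D/E/B] holding=-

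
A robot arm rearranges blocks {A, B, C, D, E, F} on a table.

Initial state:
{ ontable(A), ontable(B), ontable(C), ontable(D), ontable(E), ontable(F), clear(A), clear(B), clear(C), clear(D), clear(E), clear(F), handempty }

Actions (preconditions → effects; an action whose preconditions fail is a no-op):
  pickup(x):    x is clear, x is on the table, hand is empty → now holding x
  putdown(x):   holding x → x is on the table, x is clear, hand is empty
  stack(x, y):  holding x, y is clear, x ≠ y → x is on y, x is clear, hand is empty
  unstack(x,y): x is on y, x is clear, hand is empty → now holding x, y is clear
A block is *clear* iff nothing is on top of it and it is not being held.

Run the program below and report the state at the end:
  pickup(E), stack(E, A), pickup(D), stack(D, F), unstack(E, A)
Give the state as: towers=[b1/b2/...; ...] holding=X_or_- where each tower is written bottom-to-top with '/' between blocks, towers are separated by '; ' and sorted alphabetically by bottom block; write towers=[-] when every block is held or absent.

towers=[A; B; C; F/D] holding=E

step 1 (pickup(E)): towers=[A; B; C; D; F] holding=E
step 2 (stack(E, A)): towers=[A/E; B; C; D; F] holding=-
step 3 (pickup(D)): towers=[A/E; B; C; F] holding=D
step 4 (stack(D, F)): towers=[A/E; B; C; F/D] holding=-
step 5 (unstack(E, A)): towers=[A; B; C; F/D] holding=E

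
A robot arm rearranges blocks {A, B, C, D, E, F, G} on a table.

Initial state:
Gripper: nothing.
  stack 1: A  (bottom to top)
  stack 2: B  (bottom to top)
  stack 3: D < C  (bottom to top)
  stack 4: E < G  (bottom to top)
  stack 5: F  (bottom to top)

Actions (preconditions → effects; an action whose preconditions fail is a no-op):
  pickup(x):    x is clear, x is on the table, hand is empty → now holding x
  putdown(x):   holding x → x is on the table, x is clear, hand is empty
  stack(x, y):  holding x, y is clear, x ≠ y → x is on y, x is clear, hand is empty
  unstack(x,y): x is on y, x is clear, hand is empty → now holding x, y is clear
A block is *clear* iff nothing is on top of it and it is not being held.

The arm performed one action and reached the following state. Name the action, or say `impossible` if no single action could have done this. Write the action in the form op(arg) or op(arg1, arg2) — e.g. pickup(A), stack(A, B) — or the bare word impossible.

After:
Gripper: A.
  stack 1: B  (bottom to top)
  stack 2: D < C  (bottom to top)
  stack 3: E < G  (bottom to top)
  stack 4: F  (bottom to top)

pickup(A)

target: towers=[B; D/C; E/G; F] holding=A
         pickup(B) → towers=[A; D/C; E/G; F] holding=B
         pickup(F) → towers=[A; B; D/C; E/G] holding=F
     unstack(G, E) → towers=[A; B; D/C; E; F] holding=G
         pickup(A) → towers=[B; D/C; E/G; F] holding=A  ← match
     unstack(C, D) → towers=[A; B; D; E/G; F] holding=C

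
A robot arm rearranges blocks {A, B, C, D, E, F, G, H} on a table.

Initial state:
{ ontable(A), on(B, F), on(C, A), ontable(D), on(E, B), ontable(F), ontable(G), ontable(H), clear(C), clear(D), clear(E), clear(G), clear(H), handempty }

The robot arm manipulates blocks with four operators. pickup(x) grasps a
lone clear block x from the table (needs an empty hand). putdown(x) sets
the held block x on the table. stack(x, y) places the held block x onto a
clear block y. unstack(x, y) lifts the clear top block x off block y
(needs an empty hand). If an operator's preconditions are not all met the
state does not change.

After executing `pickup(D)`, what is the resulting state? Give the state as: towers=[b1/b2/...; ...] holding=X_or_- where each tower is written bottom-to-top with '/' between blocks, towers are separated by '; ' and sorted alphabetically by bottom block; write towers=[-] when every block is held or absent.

before: towers=[A/C; D; F/B/E; G; H] holding=-
pre[pickup(D)]: clear(D) ✓, ontable(D) ✓, handempty ✓
all met → apply pickup(D)
after:  towers=[A/C; F/B/E; G; H] holding=D

towers=[A/C; F/B/E; G; H] holding=D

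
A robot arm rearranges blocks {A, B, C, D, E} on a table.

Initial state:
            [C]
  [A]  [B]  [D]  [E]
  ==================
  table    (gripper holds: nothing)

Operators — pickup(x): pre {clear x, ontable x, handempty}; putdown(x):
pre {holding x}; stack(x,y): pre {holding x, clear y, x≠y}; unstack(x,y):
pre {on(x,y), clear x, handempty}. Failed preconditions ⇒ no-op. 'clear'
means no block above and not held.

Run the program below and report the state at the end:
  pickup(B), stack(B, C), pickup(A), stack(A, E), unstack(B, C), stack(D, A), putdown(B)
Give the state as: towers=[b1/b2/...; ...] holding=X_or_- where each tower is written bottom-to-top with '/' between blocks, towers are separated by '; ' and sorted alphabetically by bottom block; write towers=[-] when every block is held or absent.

step 1 (pickup(B)): towers=[A; D/C; E] holding=B
step 2 (stack(B, C)): towers=[A; D/C/B; E] holding=-
step 3 (pickup(A)): towers=[D/C/B; E] holding=A
step 4 (stack(A, E)): towers=[D/C/B; E/A] holding=-
step 5 (unstack(B, C)): towers=[D/C; E/A] holding=B
step 6 (stack(D, A)) [no-op]: towers=[D/C; E/A] holding=B
step 7 (putdown(B)): towers=[B; D/C; E/A] holding=-

towers=[B; D/C; E/A] holding=-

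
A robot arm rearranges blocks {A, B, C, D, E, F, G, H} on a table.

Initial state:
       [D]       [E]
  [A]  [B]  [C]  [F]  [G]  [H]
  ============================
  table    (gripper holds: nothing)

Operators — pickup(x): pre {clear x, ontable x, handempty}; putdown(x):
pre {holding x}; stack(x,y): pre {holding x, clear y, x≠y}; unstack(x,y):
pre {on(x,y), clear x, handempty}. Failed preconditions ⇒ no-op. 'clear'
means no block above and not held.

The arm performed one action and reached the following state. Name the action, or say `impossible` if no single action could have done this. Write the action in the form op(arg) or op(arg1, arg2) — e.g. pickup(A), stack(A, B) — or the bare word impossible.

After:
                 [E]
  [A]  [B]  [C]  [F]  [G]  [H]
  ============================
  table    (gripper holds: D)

target: towers=[A; B; C; F/E; G; H] holding=D
         pickup(G) → towers=[A; B/D; C; F/E; H] holding=G
         pickup(A) → towers=[B/D; C; F/E; G; H] holding=A
     unstack(E, F) → towers=[A; B/D; C; F; G; H] holding=E
         pickup(H) → towers=[A; B/D; C; F/E; G] holding=H
     unstack(D, B) → towers=[A; B; C; F/E; G; H] holding=D  ← match
         pickup(C) → towers=[A; B/D; F/E; G; H] holding=C

unstack(D, B)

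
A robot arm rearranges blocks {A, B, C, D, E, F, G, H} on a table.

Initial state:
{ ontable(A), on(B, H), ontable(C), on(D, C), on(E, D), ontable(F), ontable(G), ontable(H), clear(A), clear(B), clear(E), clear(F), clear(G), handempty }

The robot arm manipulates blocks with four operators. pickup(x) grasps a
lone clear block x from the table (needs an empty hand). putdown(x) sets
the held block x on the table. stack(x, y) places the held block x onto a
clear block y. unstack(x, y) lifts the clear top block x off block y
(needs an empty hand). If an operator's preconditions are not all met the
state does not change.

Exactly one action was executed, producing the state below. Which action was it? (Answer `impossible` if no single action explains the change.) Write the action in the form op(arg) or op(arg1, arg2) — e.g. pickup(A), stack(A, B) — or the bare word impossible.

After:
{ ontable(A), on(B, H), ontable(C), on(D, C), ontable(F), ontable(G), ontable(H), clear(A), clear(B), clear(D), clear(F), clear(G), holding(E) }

target: towers=[A; C/D; F; G; H/B] holding=E
         pickup(G) → towers=[A; C/D/E; F; H/B] holding=G
         pickup(A) → towers=[C/D/E; F; G; H/B] holding=A
     unstack(E, D) → towers=[A; C/D; F; G; H/B] holding=E  ← match
     unstack(B, H) → towers=[A; C/D/E; F; G; H] holding=B
         pickup(F) → towers=[A; C/D/E; G; H/B] holding=F

unstack(E, D)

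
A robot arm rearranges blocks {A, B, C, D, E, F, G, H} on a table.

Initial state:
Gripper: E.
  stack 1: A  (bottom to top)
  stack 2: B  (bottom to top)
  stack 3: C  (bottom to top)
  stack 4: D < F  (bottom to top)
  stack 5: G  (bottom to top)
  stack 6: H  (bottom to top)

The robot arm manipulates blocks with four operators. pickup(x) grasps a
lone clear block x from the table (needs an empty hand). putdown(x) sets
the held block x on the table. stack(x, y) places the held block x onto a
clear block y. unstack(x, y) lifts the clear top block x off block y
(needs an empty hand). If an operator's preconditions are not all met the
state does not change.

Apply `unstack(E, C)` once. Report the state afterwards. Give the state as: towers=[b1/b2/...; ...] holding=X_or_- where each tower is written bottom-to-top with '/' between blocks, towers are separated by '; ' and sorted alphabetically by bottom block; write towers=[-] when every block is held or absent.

before: towers=[A; B; C; D/F; G; H] holding=E
pre[unstack(E, C)]: on(E,C) fail, clear(E) fail, handempty fail
on(E,C), clear(E), handempty unmet → unstack(E, C) is a no-op
after:  towers=[A; B; C; D/F; G; H] holding=E

towers=[A; B; C; D/F; G; H] holding=E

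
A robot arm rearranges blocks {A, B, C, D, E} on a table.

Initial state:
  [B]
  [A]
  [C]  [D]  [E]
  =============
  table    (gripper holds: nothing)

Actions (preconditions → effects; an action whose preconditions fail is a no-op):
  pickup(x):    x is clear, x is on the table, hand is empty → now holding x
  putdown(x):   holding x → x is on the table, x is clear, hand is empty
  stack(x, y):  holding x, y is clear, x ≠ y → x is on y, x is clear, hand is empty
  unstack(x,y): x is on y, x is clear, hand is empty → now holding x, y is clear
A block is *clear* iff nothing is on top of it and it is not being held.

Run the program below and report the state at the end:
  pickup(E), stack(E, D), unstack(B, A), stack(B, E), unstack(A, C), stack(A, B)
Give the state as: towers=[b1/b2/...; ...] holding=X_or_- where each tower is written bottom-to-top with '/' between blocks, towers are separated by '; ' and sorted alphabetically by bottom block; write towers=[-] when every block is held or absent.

towers=[C; D/E/B/A] holding=-

step 1 (pickup(E)): towers=[C/A/B; D] holding=E
step 2 (stack(E, D)): towers=[C/A/B; D/E] holding=-
step 3 (unstack(B, A)): towers=[C/A; D/E] holding=B
step 4 (stack(B, E)): towers=[C/A; D/E/B] holding=-
step 5 (unstack(A, C)): towers=[C; D/E/B] holding=A
step 6 (stack(A, B)): towers=[C; D/E/B/A] holding=-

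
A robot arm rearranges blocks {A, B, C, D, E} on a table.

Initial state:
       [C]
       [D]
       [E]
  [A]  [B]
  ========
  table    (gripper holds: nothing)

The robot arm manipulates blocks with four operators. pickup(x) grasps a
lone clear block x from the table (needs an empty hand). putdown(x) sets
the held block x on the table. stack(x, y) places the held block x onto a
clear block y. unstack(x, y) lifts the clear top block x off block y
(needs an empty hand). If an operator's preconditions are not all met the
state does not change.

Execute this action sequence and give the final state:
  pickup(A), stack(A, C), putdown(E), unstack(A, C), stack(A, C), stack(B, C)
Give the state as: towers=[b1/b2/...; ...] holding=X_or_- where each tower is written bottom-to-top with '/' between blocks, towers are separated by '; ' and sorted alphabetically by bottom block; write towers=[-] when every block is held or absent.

step 1 (pickup(A)): towers=[B/E/D/C] holding=A
step 2 (stack(A, C)): towers=[B/E/D/C/A] holding=-
step 3 (putdown(E)) [no-op]: towers=[B/E/D/C/A] holding=-
step 4 (unstack(A, C)): towers=[B/E/D/C] holding=A
step 5 (stack(A, C)): towers=[B/E/D/C/A] holding=-
step 6 (stack(B, C)) [no-op]: towers=[B/E/D/C/A] holding=-

towers=[B/E/D/C/A] holding=-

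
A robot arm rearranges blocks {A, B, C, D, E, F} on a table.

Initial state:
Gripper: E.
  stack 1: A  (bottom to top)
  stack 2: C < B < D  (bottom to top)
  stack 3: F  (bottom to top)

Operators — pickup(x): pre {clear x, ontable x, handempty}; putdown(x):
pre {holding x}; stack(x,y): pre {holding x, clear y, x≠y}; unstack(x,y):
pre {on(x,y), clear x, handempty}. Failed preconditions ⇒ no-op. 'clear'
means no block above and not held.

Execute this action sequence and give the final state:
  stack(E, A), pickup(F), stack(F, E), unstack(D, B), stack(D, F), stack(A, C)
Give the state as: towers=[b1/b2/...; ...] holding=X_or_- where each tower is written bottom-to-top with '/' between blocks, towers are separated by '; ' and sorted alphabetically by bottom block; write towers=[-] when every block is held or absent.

towers=[A/E/F/D; C/B] holding=-

step 1 (stack(E, A)): towers=[A/E; C/B/D; F] holding=-
step 2 (pickup(F)): towers=[A/E; C/B/D] holding=F
step 3 (stack(F, E)): towers=[A/E/F; C/B/D] holding=-
step 4 (unstack(D, B)): towers=[A/E/F; C/B] holding=D
step 5 (stack(D, F)): towers=[A/E/F/D; C/B] holding=-
step 6 (stack(A, C)) [no-op]: towers=[A/E/F/D; C/B] holding=-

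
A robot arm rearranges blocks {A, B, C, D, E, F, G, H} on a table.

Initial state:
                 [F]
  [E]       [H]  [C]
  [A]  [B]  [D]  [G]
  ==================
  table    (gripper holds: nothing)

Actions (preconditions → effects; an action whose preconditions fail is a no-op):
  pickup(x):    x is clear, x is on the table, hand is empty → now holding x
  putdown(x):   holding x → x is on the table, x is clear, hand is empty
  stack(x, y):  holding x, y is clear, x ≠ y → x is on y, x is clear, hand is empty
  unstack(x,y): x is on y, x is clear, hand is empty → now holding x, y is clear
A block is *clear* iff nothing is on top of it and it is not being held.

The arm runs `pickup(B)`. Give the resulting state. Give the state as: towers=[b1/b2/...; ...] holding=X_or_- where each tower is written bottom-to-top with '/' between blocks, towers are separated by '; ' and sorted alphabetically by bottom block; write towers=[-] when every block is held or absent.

towers=[A/E; D/H; G/C/F] holding=B

before: towers=[A/E; B; D/H; G/C/F] holding=-
pre[pickup(B)]: clear(B) ✓, ontable(B) ✓, handempty ✓
all met → apply pickup(B)
after:  towers=[A/E; D/H; G/C/F] holding=B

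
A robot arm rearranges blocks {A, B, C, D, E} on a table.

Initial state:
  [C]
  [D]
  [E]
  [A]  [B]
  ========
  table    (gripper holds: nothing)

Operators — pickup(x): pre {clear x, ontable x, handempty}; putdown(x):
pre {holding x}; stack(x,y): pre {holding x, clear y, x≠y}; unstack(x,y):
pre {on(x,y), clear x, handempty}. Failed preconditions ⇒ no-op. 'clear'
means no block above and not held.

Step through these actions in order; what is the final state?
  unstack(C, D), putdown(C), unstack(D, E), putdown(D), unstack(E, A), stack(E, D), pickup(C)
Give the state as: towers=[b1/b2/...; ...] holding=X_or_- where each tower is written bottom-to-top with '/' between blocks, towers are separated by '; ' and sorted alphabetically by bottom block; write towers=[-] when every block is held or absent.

towers=[A; B; D/E] holding=C

step 1 (unstack(C, D)): towers=[A/E/D; B] holding=C
step 2 (putdown(C)): towers=[A/E/D; B; C] holding=-
step 3 (unstack(D, E)): towers=[A/E; B; C] holding=D
step 4 (putdown(D)): towers=[A/E; B; C; D] holding=-
step 5 (unstack(E, A)): towers=[A; B; C; D] holding=E
step 6 (stack(E, D)): towers=[A; B; C; D/E] holding=-
step 7 (pickup(C)): towers=[A; B; D/E] holding=C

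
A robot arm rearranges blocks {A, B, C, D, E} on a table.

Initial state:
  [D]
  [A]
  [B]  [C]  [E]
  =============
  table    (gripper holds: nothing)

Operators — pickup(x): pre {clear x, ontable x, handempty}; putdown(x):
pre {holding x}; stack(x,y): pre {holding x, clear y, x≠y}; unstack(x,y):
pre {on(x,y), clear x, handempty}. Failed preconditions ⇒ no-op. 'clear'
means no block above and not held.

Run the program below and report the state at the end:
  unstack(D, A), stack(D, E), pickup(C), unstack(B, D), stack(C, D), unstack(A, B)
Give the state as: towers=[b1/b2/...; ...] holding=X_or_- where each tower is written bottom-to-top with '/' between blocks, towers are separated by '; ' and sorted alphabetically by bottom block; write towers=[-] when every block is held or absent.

step 1 (unstack(D, A)): towers=[B/A; C; E] holding=D
step 2 (stack(D, E)): towers=[B/A; C; E/D] holding=-
step 3 (pickup(C)): towers=[B/A; E/D] holding=C
step 4 (unstack(B, D)) [no-op]: towers=[B/A; E/D] holding=C
step 5 (stack(C, D)): towers=[B/A; E/D/C] holding=-
step 6 (unstack(A, B)): towers=[B; E/D/C] holding=A

towers=[B; E/D/C] holding=A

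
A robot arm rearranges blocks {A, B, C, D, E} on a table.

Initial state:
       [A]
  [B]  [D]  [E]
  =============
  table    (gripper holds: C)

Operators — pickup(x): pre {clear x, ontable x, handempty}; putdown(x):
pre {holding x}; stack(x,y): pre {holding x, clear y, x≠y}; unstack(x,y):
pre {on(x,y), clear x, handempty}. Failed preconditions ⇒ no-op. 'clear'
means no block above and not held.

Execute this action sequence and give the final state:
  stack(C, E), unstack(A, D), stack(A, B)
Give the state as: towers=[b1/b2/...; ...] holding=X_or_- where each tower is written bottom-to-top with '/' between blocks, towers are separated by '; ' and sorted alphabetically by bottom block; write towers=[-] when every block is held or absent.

step 1 (stack(C, E)): towers=[B; D/A; E/C] holding=-
step 2 (unstack(A, D)): towers=[B; D; E/C] holding=A
step 3 (stack(A, B)): towers=[B/A; D; E/C] holding=-

towers=[B/A; D; E/C] holding=-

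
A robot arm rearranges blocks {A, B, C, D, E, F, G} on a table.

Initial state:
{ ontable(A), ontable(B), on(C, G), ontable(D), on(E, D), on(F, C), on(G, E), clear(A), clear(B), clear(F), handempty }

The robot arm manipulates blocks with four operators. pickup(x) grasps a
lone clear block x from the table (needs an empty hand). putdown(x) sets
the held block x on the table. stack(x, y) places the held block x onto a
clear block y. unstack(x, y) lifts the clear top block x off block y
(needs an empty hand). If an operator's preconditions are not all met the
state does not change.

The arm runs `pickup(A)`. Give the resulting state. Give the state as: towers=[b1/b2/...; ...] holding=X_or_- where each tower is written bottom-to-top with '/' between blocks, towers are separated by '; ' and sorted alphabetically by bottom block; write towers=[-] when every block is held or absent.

towers=[B; D/E/G/C/F] holding=A

before: towers=[A; B; D/E/G/C/F] holding=-
pre[pickup(A)]: clear(A) ok, ontable(A) ok, handempty ok
all met → apply pickup(A)
after:  towers=[B; D/E/G/C/F] holding=A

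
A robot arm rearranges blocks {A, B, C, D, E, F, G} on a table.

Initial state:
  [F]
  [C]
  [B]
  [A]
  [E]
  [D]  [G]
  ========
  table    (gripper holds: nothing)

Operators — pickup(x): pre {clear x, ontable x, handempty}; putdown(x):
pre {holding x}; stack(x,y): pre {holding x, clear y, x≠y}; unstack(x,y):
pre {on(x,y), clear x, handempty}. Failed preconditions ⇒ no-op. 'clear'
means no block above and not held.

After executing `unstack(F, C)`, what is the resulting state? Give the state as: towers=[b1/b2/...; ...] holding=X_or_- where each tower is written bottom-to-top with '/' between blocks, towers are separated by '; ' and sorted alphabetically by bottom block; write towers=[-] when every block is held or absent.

before: towers=[D/E/A/B/C/F; G] holding=-
pre[unstack(F, C)]: on(F,C) ✓, clear(F) ✓, handempty ✓
all met → apply unstack(F, C)
after:  towers=[D/E/A/B/C; G] holding=F

towers=[D/E/A/B/C; G] holding=F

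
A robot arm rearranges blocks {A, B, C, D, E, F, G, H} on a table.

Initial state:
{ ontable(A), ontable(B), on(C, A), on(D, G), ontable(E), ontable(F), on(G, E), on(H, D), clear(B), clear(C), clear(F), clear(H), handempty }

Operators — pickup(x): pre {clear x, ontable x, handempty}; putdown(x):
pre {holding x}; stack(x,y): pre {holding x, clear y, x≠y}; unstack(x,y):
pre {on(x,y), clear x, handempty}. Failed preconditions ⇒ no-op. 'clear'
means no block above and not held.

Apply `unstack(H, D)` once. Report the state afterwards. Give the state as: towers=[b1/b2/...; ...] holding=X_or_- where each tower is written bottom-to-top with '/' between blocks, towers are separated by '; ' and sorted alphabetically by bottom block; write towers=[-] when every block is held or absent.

towers=[A/C; B; E/G/D; F] holding=H

before: towers=[A/C; B; E/G/D/H; F] holding=-
pre[unstack(H, D)]: on(H,D) ✓, clear(H) ✓, handempty ✓
all met → apply unstack(H, D)
after:  towers=[A/C; B; E/G/D; F] holding=H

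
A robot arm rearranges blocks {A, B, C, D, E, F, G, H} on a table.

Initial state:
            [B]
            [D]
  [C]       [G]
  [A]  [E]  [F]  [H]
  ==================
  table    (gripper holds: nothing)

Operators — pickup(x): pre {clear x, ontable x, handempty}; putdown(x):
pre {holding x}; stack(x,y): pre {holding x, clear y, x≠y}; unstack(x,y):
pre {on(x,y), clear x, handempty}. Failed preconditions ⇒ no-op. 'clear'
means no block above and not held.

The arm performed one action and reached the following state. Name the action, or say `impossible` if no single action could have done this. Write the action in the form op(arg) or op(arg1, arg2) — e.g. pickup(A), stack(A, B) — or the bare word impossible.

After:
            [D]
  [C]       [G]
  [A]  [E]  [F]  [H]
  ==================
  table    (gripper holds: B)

unstack(B, D)

target: towers=[A/C; E; F/G/D; H] holding=B
         pickup(E) → towers=[A/C; F/G/D/B; H] holding=E
         pickup(H) → towers=[A/C; E; F/G/D/B] holding=H
     unstack(B, D) → towers=[A/C; E; F/G/D; H] holding=B  ← match
     unstack(C, A) → towers=[A; E; F/G/D/B; H] holding=C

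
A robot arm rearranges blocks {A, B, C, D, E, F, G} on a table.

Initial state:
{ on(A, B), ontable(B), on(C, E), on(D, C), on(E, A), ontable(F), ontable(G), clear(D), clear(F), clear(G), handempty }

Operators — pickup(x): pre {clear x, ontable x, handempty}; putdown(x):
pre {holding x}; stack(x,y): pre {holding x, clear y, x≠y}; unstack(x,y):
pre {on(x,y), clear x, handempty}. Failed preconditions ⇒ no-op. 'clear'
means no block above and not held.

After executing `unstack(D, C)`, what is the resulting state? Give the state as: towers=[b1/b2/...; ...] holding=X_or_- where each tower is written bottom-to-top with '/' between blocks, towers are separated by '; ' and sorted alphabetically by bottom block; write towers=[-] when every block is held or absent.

before: towers=[B/A/E/C/D; F; G] holding=-
pre[unstack(D, C)]: on(D,C) yes, clear(D) yes, handempty yes
all met → apply unstack(D, C)
after:  towers=[B/A/E/C; F; G] holding=D

towers=[B/A/E/C; F; G] holding=D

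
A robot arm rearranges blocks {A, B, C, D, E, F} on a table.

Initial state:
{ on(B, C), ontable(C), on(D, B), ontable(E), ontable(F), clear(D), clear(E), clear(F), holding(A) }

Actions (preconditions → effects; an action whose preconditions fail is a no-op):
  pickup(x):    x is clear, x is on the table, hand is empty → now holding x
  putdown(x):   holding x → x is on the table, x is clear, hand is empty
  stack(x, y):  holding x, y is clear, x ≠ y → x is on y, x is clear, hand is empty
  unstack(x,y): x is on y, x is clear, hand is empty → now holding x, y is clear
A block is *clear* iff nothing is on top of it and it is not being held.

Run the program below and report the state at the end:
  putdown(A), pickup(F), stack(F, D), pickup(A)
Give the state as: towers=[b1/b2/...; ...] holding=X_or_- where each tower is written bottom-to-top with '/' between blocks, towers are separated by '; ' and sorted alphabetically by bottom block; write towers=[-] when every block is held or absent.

step 1 (putdown(A)): towers=[A; C/B/D; E; F] holding=-
step 2 (pickup(F)): towers=[A; C/B/D; E] holding=F
step 3 (stack(F, D)): towers=[A; C/B/D/F; E] holding=-
step 4 (pickup(A)): towers=[C/B/D/F; E] holding=A

towers=[C/B/D/F; E] holding=A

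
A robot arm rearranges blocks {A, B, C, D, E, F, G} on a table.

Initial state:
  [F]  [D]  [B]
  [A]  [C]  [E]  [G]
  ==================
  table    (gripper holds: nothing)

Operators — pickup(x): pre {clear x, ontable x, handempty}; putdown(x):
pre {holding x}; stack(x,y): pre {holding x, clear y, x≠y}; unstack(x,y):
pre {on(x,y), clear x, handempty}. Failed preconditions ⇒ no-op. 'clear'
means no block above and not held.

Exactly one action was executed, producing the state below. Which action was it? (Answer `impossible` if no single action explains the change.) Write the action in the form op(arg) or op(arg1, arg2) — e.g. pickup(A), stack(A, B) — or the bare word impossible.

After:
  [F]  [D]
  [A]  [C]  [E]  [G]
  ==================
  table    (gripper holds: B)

unstack(B, E)

target: towers=[A/F; C/D; E; G] holding=B
     unstack(B, E) → towers=[A/F; C/D; E; G] holding=B  ← match
     unstack(F, A) → towers=[A; C/D; E/B; G] holding=F
         pickup(G) → towers=[A/F; C/D; E/B] holding=G
     unstack(D, C) → towers=[A/F; C; E/B; G] holding=D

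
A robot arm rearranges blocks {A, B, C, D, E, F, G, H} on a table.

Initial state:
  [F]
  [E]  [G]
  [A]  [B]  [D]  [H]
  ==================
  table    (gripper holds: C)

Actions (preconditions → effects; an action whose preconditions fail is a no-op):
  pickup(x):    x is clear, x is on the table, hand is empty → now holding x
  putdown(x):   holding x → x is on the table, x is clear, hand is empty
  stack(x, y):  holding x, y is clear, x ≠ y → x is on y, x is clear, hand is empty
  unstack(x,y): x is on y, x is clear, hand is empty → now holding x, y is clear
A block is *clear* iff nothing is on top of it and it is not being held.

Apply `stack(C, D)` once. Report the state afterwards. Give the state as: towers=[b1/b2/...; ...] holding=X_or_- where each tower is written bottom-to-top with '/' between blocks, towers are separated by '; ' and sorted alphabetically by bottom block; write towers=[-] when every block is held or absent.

before: towers=[A/E/F; B/G; D; H] holding=C
pre[stack(C, D)]: holding(C) ok, clear(D) ok, C≠D ok
all met → apply stack(C, D)
after:  towers=[A/E/F; B/G; D/C; H] holding=-

towers=[A/E/F; B/G; D/C; H] holding=-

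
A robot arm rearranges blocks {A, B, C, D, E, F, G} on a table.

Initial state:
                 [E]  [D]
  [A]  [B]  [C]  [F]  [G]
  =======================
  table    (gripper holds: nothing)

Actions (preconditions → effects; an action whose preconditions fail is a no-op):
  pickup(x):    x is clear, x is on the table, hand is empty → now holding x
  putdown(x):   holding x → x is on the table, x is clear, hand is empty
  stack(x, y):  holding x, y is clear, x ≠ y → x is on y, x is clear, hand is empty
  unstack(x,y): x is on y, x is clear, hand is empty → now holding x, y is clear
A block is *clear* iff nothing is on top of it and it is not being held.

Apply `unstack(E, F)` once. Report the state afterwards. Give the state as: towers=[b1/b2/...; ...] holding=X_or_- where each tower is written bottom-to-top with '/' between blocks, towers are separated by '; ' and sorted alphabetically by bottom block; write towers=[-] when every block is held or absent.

towers=[A; B; C; F; G/D] holding=E

before: towers=[A; B; C; F/E; G/D] holding=-
pre[unstack(E, F)]: on(E,F) yes, clear(E) yes, handempty yes
all met → apply unstack(E, F)
after:  towers=[A; B; C; F; G/D] holding=E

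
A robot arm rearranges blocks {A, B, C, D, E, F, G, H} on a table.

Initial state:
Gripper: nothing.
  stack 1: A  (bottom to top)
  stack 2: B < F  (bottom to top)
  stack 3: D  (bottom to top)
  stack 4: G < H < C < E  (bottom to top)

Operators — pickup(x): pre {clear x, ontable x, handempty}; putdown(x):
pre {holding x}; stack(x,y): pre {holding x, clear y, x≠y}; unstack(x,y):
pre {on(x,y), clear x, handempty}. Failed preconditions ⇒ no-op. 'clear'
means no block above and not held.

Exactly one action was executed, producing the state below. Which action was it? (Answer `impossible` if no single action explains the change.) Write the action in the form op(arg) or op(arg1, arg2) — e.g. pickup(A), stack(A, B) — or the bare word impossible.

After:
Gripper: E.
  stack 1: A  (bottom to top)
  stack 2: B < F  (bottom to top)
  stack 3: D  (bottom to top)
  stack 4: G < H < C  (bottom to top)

target: towers=[A; B/F; D; G/H/C] holding=E
         pickup(A) → towers=[B/F; D; G/H/C/E] holding=A
     unstack(E, C) → towers=[A; B/F; D; G/H/C] holding=E  ← match
     unstack(F, B) → towers=[A; B; D; G/H/C/E] holding=F
         pickup(D) → towers=[A; B/F; G/H/C/E] holding=D

unstack(E, C)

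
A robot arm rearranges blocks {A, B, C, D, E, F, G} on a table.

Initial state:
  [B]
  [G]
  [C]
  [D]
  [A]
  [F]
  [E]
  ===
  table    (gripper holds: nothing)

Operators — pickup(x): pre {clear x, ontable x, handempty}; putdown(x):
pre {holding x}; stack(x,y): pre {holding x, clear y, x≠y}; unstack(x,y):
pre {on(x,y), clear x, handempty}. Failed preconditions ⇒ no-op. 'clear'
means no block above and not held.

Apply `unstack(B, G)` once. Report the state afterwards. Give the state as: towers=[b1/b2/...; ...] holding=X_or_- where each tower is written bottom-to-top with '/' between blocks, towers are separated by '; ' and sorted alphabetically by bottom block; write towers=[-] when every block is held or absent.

towers=[E/F/A/D/C/G] holding=B

before: towers=[E/F/A/D/C/G/B] holding=-
pre[unstack(B, G)]: on(B,G) ok, clear(B) ok, handempty ok
all met → apply unstack(B, G)
after:  towers=[E/F/A/D/C/G] holding=B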